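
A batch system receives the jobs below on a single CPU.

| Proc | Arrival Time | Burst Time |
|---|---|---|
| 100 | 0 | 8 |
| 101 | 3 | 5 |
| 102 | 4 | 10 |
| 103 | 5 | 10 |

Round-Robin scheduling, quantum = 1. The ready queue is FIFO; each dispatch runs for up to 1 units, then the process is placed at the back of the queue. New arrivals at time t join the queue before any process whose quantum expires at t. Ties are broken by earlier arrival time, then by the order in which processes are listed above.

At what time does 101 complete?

Gantt: | 100 0-3 | 101 3-4 | 100 4-5 | 102 5-6 | 101 6-7 | 103 7-8 | 100 8-9 | 102 9-10 | 101 10-11 | 103 11-12 | 100 12-13 | 102 13-14 | 101 14-15 | 103 15-16 | 100 16-17 | 102 17-18 | 101 18-19 | 103 19-20 | 100 20-21 | 102 21-22 | 103 22-23 | 102 23-24 | 103 24-25 | 102 25-26 | 103 26-27 | 102 27-28 | 103 28-29 | 102 29-30 | 103 30-31 | 102 31-32 | 103 32-33 |
Completion: 100=21  101=19  102=32  103=33

19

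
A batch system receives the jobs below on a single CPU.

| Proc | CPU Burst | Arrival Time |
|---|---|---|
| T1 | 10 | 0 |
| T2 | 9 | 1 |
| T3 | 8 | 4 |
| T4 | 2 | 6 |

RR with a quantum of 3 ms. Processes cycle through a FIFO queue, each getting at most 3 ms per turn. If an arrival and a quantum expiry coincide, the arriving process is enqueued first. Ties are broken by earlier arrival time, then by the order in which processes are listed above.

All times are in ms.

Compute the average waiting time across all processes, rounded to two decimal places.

Schedule: | T1 0-3 | T2 3-6 | T1 6-9 | T3 9-12 | T4 12-14 | T2 14-17 | T1 17-20 | T3 20-23 | T2 23-26 | T1 26-27 | T3 27-29 |
Completion: T1=27  T2=26  T3=29  T4=14
Turnaround (C−A): T1=27  T2=25  T3=25  T4=8
Waiting times: T1=17, T2=16, T3=17, T4=6
Average waiting = (17+16+17+6) / 4 = 56/4 = 14.00

14.00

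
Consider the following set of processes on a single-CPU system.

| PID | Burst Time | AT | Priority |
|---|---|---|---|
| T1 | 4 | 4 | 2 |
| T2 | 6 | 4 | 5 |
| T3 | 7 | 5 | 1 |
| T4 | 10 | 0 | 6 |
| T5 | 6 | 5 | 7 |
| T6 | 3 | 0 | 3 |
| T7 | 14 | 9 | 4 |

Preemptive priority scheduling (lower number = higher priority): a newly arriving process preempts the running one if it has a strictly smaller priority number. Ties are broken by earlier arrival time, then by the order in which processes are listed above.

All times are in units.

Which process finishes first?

T6

Schedule: | T6 0-3 | T4 3-4 | T1 4-5 | T3 5-12 | T1 12-15 | T7 15-29 | T2 29-35 | T4 35-44 | T5 44-50 |
Completion: T1=15  T2=35  T3=12  T4=44  T5=50  T6=3  T7=29
Turnaround (C−A): T1=11  T2=31  T3=7  T4=44  T5=45  T6=3  T7=20
Finish order: T6 → T3 → T1 → T7 → T2 → T4 → T5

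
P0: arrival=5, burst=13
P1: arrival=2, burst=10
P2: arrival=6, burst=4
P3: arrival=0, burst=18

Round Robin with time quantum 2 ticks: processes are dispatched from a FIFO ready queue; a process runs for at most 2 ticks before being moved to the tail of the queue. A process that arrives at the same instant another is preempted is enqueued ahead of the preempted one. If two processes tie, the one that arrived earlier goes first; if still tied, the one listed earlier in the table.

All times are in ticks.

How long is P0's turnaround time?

Timeline: | P3 0-2 | P1 2-4 | P3 4-6 | P1 6-8 | P0 8-10 | P2 10-12 | P3 12-14 | P1 14-16 | P0 16-18 | P2 18-20 | P3 20-22 | P1 22-24 | P0 24-26 | P3 26-28 | P1 28-30 | P0 30-32 | P3 32-34 | P0 34-36 | P3 36-38 | P0 38-40 | P3 40-42 | P0 42-43 | P3 43-45 |
Completion: P0=43  P1=30  P2=20  P3=45
Turnaround(P0) = completion − arrival = 43 − 5 = 38

38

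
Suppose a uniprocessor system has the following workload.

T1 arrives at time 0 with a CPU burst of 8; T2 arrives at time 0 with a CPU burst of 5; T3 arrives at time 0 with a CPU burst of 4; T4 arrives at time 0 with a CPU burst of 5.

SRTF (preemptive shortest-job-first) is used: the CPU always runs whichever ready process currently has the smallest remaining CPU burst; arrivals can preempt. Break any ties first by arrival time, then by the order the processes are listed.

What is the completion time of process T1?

22

Schedule: | T3 0-4 | T2 4-9 | T4 9-14 | T1 14-22 |
Completion: T1=22  T2=9  T3=4  T4=14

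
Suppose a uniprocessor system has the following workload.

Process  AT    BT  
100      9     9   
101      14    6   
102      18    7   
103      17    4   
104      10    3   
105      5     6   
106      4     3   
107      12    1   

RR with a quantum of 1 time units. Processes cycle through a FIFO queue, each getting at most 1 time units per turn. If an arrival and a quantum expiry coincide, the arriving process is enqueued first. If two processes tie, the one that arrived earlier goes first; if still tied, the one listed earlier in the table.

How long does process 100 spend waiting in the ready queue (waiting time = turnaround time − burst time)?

Gantt: | idle 0-4 | 106 4-5 | 105 5-6 | 106 6-7 | 105 7-8 | 106 8-9 | 105 9-10 | 100 10-11 | 104 11-12 | 105 12-13 | 100 13-14 | 107 14-15 | 104 15-16 | 105 16-17 | 101 17-18 | 100 18-19 | 104 19-20 | 103 20-21 | 105 21-22 | 102 22-23 | 101 23-24 | 100 24-25 | 103 25-26 | 102 26-27 | 101 27-28 | 100 28-29 | 103 29-30 | 102 30-31 | 101 31-32 | 100 32-33 | 103 33-34 | 102 34-35 | 101 35-36 | 100 36-37 | 102 37-38 | 101 38-39 | 100 39-40 | 102 40-41 | 100 41-42 | 102 42-43 |
Completion: 100=42  101=39  102=43  103=34  104=20  105=22  106=9  107=15
Waiting(100) = turnaround − burst = 33 − 9 = 24

24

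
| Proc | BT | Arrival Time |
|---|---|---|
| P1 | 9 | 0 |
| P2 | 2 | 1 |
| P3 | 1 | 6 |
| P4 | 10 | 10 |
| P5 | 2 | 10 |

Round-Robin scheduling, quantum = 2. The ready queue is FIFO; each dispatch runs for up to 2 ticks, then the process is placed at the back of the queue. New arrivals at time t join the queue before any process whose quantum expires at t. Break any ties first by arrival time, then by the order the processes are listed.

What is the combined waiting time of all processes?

15

Schedule: | P1 0-2 | P2 2-4 | P1 4-6 | P3 6-7 | P1 7-11 | P4 11-13 | P5 13-15 | P1 15-16 | P4 16-24 |
Completion: P1=16  P2=4  P3=7  P4=24  P5=15
Waiting = turnaround − burst: P1=7, P2=1, P3=0, P4=4, P5=3
Total waiting = 7 + 1 + 0 + 4 + 3 = 15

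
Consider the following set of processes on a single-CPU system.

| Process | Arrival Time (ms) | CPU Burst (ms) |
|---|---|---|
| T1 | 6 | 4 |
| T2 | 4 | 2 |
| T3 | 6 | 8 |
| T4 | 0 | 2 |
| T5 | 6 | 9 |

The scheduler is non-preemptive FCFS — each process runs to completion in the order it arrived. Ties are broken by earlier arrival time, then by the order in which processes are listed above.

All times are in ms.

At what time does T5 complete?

Schedule: | T4 0-2 | idle 2-4 | T2 4-6 | T1 6-10 | T3 10-18 | T5 18-27 |
Completion: T1=10  T2=6  T3=18  T4=2  T5=27

27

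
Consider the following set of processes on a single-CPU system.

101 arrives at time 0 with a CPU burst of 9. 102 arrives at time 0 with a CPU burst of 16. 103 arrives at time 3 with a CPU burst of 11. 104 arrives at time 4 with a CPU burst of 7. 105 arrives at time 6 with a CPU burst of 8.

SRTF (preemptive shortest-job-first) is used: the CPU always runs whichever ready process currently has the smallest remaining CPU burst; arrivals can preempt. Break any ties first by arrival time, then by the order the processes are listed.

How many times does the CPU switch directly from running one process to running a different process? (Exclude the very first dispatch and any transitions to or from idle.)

Schedule: | 101 0-9 | 104 9-16 | 105 16-24 | 103 24-35 | 102 35-51 |
Completion: 101=9  102=51  103=35  104=16  105=24
Turnaround (C−A): 101=9  102=51  103=32  104=12  105=18

4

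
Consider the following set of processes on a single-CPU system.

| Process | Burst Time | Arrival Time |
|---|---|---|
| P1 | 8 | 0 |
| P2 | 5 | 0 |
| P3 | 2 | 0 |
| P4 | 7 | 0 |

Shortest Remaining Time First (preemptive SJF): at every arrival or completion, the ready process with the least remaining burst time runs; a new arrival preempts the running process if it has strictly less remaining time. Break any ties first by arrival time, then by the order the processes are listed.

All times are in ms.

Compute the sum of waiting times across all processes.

Timeline: | P3 0-2 | P2 2-7 | P4 7-14 | P1 14-22 |
Completion: P1=22  P2=7  P3=2  P4=14
Waiting = turnaround − burst: P1=14, P2=2, P3=0, P4=7
Total waiting = 14 + 2 + 0 + 7 = 23

23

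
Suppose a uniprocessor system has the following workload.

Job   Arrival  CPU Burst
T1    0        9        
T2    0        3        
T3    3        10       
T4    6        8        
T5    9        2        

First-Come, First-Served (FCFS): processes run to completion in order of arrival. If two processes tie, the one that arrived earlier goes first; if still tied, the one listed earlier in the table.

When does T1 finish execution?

Timeline: | T1 0-9 | T2 9-12 | T3 12-22 | T4 22-30 | T5 30-32 |
Completion: T1=9  T2=12  T3=22  T4=30  T5=32

9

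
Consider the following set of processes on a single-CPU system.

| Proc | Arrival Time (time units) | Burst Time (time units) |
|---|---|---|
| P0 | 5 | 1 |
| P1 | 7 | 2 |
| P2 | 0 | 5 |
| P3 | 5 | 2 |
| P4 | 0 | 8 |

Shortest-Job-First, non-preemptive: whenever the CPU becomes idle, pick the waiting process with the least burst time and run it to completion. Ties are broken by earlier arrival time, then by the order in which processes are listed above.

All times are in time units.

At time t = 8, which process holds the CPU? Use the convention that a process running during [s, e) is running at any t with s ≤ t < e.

P1

Gantt: | P2 0-5 | P0 5-6 | P3 6-8 | P1 8-10 | P4 10-18 |
Completion: P0=6  P1=10  P2=5  P3=8  P4=18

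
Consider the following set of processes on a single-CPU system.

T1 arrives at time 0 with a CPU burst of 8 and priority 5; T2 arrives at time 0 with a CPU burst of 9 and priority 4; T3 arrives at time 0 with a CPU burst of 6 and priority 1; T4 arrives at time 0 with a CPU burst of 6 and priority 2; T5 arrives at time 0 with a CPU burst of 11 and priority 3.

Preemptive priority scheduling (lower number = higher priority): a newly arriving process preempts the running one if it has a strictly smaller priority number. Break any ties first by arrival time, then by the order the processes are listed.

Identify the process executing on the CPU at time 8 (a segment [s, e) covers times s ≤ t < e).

T4

Schedule: | T3 0-6 | T4 6-12 | T5 12-23 | T2 23-32 | T1 32-40 |
Completion: T1=40  T2=32  T3=6  T4=12  T5=23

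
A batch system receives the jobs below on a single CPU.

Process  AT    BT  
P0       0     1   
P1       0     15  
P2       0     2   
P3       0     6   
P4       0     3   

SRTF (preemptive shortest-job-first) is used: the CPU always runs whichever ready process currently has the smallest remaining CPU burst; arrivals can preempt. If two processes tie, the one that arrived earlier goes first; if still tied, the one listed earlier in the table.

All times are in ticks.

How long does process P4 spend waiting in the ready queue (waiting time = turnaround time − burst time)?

Gantt: | P0 0-1 | P2 1-3 | P4 3-6 | P3 6-12 | P1 12-27 |
Completion: P0=1  P1=27  P2=3  P3=12  P4=6
Turnaround (C−A): P0=1  P1=27  P2=3  P3=12  P4=6
Waiting(P4) = turnaround − burst = 6 − 3 = 3

3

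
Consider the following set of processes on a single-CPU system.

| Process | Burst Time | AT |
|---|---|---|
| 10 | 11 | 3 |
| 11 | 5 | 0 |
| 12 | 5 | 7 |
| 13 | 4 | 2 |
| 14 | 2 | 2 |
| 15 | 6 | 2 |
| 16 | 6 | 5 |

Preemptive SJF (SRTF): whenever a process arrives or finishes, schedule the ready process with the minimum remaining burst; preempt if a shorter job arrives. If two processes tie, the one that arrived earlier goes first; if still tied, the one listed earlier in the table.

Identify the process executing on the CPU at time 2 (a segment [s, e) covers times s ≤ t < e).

14

Schedule: | 11 0-2 | 14 2-4 | 11 4-7 | 13 7-11 | 12 11-16 | 15 16-22 | 16 22-28 | 10 28-39 |
Completion: 10=39  11=7  12=16  13=11  14=4  15=22  16=28
Turnaround (C−A): 10=36  11=7  12=9  13=9  14=2  15=20  16=23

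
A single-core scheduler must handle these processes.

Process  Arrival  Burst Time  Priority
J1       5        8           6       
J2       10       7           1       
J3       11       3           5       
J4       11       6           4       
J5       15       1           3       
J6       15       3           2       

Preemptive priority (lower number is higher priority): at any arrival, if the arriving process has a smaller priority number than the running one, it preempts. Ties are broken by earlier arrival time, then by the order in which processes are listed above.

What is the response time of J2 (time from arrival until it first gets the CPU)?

Timeline: | idle 0-5 | J1 5-10 | J2 10-17 | J6 17-20 | J5 20-21 | J4 21-27 | J3 27-30 | J1 30-33 |
Completion: J1=33  J2=17  J3=30  J4=27  J5=21  J6=20
Turnaround (C−A): J1=28  J2=7  J3=19  J4=16  J5=6  J6=5
Response(J2) = first start − arrival = 10 − 10 = 0

0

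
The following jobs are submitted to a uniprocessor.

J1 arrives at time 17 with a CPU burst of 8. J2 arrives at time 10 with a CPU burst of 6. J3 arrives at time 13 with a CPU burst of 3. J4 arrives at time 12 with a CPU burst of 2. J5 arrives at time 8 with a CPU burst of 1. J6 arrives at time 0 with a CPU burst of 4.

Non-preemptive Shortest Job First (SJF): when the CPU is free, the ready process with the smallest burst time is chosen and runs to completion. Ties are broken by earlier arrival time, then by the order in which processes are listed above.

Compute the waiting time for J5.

Schedule: | J6 0-4 | idle 4-8 | J5 8-9 | idle 9-10 | J2 10-16 | J4 16-18 | J3 18-21 | J1 21-29 |
Completion: J1=29  J2=16  J3=21  J4=18  J5=9  J6=4
Turnaround (C−A): J1=12  J2=6  J3=8  J4=6  J5=1  J6=4
Waiting(J5) = turnaround − burst = 1 − 1 = 0

0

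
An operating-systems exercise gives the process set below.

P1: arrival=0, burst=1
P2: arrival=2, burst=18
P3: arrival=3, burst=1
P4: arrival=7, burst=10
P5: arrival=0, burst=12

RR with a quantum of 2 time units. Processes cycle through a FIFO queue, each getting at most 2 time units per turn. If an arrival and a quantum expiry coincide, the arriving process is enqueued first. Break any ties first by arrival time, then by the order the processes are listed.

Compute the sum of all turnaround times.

Gantt: | P1 0-1 | P5 1-3 | P2 3-5 | P3 5-6 | P5 6-8 | P2 8-10 | P4 10-12 | P5 12-14 | P2 14-16 | P4 16-18 | P5 18-20 | P2 20-22 | P4 22-24 | P5 24-26 | P2 26-28 | P4 28-30 | P5 30-32 | P2 32-34 | P4 34-36 | P2 36-42 |
Completion: P1=1  P2=42  P3=6  P4=36  P5=32
Turnaround = completion − arrival: P1=1, P2=40, P3=3, P4=29, P5=32
Total turnaround = 1 + 40 + 3 + 29 + 32 = 105

105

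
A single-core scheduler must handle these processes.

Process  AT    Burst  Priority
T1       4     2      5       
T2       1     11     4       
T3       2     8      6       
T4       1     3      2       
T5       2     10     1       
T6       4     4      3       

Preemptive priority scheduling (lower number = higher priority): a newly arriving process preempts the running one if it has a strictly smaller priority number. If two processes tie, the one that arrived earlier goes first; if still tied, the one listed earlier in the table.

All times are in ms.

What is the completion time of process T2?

Gantt: | idle 0-1 | T4 1-2 | T5 2-12 | T4 12-14 | T6 14-18 | T2 18-29 | T1 29-31 | T3 31-39 |
Completion: T1=31  T2=29  T3=39  T4=14  T5=12  T6=18
Turnaround (C−A): T1=27  T2=28  T3=37  T4=13  T5=10  T6=14

29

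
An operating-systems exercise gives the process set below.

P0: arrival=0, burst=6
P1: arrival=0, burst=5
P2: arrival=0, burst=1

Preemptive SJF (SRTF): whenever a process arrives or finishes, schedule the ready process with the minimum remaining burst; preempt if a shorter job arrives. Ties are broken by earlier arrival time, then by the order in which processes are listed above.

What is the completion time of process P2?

1

Schedule: | P2 0-1 | P1 1-6 | P0 6-12 |
Completion: P0=12  P1=6  P2=1
Turnaround (C−A): P0=12  P1=6  P2=1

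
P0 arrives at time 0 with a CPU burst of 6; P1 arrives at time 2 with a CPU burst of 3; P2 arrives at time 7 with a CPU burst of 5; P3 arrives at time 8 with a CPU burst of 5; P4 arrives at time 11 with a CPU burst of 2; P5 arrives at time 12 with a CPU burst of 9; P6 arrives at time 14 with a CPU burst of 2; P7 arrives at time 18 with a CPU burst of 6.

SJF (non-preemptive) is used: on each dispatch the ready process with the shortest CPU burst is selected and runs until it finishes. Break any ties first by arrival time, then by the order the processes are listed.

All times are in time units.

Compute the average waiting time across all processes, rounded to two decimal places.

5.38

Schedule: | P0 0-6 | P1 6-9 | P2 9-14 | P4 14-16 | P6 16-18 | P3 18-23 | P7 23-29 | P5 29-38 |
Completion: P0=6  P1=9  P2=14  P3=23  P4=16  P5=38  P6=18  P7=29
Waiting times: P0=0, P1=4, P2=2, P3=10, P4=3, P5=17, P6=2, P7=5
Average waiting = (0+4+2+10+3+17+2+5) / 8 = 43/8 = 5.38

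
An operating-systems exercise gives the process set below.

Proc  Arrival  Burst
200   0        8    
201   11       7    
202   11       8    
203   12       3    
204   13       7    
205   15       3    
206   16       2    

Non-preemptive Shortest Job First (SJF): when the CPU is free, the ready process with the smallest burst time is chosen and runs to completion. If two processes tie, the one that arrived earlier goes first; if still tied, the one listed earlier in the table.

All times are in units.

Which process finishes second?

Timeline: | 200 0-8 | idle 8-11 | 201 11-18 | 206 18-20 | 203 20-23 | 205 23-26 | 204 26-33 | 202 33-41 |
Completion: 200=8  201=18  202=41  203=23  204=33  205=26  206=20
Turnaround (C−A): 200=8  201=7  202=30  203=11  204=20  205=11  206=4
Finish order: 200 → 201 → 206 → 203 → 205 → 204 → 202

201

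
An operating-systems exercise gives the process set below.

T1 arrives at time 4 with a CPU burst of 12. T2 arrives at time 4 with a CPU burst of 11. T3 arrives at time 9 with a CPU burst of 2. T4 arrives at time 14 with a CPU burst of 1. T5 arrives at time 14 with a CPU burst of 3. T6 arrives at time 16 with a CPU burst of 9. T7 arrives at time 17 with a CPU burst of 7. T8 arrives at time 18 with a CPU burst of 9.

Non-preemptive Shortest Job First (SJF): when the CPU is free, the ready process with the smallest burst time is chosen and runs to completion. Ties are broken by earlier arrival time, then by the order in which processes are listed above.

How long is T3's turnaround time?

Schedule: | idle 0-4 | T2 4-15 | T4 15-16 | T3 16-18 | T5 18-21 | T7 21-28 | T6 28-37 | T8 37-46 | T1 46-58 |
Completion: T1=58  T2=15  T3=18  T4=16  T5=21  T6=37  T7=28  T8=46
Turnaround (C−A): T1=54  T2=11  T3=9  T4=2  T5=7  T6=21  T7=11  T8=28
Turnaround(T3) = completion − arrival = 18 − 9 = 9

9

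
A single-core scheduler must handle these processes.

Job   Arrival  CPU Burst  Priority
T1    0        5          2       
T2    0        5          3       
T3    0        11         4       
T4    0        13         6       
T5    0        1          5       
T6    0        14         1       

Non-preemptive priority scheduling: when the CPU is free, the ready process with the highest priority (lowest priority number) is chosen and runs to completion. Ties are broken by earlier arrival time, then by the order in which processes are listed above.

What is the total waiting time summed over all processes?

Schedule: | T6 0-14 | T1 14-19 | T2 19-24 | T3 24-35 | T5 35-36 | T4 36-49 |
Completion: T1=19  T2=24  T3=35  T4=49  T5=36  T6=14
Turnaround (C−A): T1=19  T2=24  T3=35  T4=49  T5=36  T6=14
Waiting = turnaround − burst: T1=14, T2=19, T3=24, T4=36, T5=35, T6=0
Total waiting = 14 + 19 + 24 + 36 + 35 + 0 = 128

128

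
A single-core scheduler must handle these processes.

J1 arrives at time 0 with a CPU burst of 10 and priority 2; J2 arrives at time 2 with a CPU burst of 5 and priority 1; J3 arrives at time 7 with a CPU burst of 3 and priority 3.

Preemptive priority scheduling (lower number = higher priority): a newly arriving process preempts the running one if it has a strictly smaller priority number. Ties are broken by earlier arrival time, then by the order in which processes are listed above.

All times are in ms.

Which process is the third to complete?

Gantt: | J1 0-2 | J2 2-7 | J1 7-15 | J3 15-18 |
Completion: J1=15  J2=7  J3=18
Finish order: J2 → J1 → J3

J3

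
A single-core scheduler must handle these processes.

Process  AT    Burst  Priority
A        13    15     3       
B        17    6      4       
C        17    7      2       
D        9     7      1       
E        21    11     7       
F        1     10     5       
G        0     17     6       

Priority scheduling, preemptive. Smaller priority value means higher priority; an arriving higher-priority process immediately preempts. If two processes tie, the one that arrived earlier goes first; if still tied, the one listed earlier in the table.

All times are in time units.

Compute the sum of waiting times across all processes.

Timeline: | G 0-1 | F 1-9 | D 9-16 | A 16-17 | C 17-24 | A 24-38 | B 38-44 | F 44-46 | G 46-62 | E 62-73 |
Completion: A=38  B=44  C=24  D=16  E=73  F=46  G=62
Turnaround (C−A): A=25  B=27  C=7  D=7  E=52  F=45  G=62
Waiting = turnaround − burst: A=10, B=21, C=0, D=0, E=41, F=35, G=45
Total waiting = 10 + 21 + 0 + 0 + 41 + 35 + 45 = 152

152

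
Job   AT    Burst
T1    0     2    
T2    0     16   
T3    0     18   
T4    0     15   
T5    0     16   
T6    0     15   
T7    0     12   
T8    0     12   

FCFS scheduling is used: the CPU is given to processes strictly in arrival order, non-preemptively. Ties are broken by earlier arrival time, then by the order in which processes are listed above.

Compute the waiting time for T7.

82

Schedule: | T1 0-2 | T2 2-18 | T3 18-36 | T4 36-51 | T5 51-67 | T6 67-82 | T7 82-94 | T8 94-106 |
Completion: T1=2  T2=18  T3=36  T4=51  T5=67  T6=82  T7=94  T8=106
Turnaround (C−A): T1=2  T2=18  T3=36  T4=51  T5=67  T6=82  T7=94  T8=106
Waiting(T7) = turnaround − burst = 94 − 12 = 82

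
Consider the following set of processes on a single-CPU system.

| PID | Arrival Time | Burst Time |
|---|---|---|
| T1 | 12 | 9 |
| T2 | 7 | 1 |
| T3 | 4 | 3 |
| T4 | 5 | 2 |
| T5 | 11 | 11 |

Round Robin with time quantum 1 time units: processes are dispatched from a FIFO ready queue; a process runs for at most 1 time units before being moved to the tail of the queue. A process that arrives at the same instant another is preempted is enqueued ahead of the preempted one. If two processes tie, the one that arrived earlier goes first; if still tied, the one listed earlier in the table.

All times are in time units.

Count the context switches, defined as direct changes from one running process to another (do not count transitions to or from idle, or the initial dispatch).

23

Timeline: | idle 0-4 | T3 4-5 | T4 5-6 | T3 6-7 | T4 7-8 | T2 8-9 | T3 9-10 | idle 10-11 | T5 11-12 | T1 12-13 | T5 13-14 | T1 14-15 | T5 15-16 | T1 16-17 | T5 17-18 | T1 18-19 | T5 19-20 | T1 20-21 | T5 21-22 | T1 22-23 | T5 23-24 | T1 24-25 | T5 25-26 | T1 26-27 | T5 27-28 | T1 28-29 | T5 29-31 |
Completion: T1=29  T2=9  T3=10  T4=8  T5=31
Turnaround (C−A): T1=17  T2=2  T3=6  T4=3  T5=20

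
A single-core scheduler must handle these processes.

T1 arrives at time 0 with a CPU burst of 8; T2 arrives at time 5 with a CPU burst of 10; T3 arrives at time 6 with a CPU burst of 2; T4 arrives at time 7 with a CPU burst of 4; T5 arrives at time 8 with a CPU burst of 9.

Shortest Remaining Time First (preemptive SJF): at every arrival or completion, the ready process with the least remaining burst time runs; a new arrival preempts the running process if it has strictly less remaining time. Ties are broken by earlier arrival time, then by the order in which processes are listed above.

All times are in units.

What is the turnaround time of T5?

15

Gantt: | T1 0-8 | T3 8-10 | T4 10-14 | T5 14-23 | T2 23-33 |
Completion: T1=8  T2=33  T3=10  T4=14  T5=23
Turnaround (C−A): T1=8  T2=28  T3=4  T4=7  T5=15
Turnaround(T5) = completion − arrival = 23 − 8 = 15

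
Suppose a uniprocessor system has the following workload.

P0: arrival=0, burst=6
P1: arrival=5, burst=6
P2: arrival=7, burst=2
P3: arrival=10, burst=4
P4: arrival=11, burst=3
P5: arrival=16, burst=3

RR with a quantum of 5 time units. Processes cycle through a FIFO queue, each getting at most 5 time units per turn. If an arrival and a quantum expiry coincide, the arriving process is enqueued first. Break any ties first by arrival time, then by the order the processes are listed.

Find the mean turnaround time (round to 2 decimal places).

Timeline: | P0 0-5 | P1 5-10 | P0 10-11 | P2 11-13 | P3 13-17 | P1 17-18 | P4 18-21 | P5 21-24 |
Completion: P0=11  P1=18  P2=13  P3=17  P4=21  P5=24
Turnaround (C−A): P0=11  P1=13  P2=6  P3=7  P4=10  P5=8
Turnaround times: P0=11, P1=13, P2=6, P3=7, P4=10, P5=8
Average turnaround = (11+13+6+7+10+8) / 6 = 55/6 = 9.17

9.17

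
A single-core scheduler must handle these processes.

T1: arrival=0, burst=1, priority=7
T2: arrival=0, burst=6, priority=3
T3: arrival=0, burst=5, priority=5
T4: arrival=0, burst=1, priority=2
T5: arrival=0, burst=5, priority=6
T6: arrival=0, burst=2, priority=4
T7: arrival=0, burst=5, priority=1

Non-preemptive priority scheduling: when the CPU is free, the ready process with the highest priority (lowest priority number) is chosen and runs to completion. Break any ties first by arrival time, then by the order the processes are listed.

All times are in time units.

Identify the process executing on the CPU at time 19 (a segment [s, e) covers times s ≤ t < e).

T5

Gantt: | T7 0-5 | T4 5-6 | T2 6-12 | T6 12-14 | T3 14-19 | T5 19-24 | T1 24-25 |
Completion: T1=25  T2=12  T3=19  T4=6  T5=24  T6=14  T7=5
Turnaround (C−A): T1=25  T2=12  T3=19  T4=6  T5=24  T6=14  T7=5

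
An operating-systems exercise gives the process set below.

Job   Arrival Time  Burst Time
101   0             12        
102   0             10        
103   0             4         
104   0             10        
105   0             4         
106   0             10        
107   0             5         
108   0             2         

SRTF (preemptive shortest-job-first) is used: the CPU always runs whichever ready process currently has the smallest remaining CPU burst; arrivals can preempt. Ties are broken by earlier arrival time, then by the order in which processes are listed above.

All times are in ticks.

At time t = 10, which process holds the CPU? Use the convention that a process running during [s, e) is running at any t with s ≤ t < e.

Schedule: | 108 0-2 | 103 2-6 | 105 6-10 | 107 10-15 | 102 15-25 | 104 25-35 | 106 35-45 | 101 45-57 |
Completion: 101=57  102=25  103=6  104=35  105=10  106=45  107=15  108=2

107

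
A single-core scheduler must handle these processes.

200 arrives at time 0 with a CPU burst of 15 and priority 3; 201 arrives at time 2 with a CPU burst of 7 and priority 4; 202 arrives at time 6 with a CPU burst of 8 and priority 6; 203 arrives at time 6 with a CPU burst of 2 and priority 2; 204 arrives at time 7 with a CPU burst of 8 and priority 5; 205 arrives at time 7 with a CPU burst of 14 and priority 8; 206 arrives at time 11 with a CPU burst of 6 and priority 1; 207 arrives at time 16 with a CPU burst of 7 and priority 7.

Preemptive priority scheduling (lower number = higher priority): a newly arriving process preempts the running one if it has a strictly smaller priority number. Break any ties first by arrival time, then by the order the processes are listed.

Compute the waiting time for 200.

Schedule: | 200 0-6 | 203 6-8 | 200 8-11 | 206 11-17 | 200 17-23 | 201 23-30 | 204 30-38 | 202 38-46 | 207 46-53 | 205 53-67 |
Completion: 200=23  201=30  202=46  203=8  204=38  205=67  206=17  207=53
Turnaround (C−A): 200=23  201=28  202=40  203=2  204=31  205=60  206=6  207=37
Waiting(200) = turnaround − burst = 23 − 15 = 8

8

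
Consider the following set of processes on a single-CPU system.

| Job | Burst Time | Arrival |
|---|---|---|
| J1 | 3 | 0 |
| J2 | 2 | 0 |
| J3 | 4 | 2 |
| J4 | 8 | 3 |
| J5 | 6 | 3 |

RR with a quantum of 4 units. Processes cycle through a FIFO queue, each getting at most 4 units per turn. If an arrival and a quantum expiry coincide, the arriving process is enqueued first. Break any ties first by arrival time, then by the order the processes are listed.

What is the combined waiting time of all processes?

Timeline: | J1 0-3 | J2 3-5 | J3 5-9 | J4 9-13 | J5 13-17 | J4 17-21 | J5 21-23 |
Completion: J1=3  J2=5  J3=9  J4=21  J5=23
Turnaround (C−A): J1=3  J2=5  J3=7  J4=18  J5=20
Waiting = turnaround − burst: J1=0, J2=3, J3=3, J4=10, J5=14
Total waiting = 0 + 3 + 3 + 10 + 14 = 30

30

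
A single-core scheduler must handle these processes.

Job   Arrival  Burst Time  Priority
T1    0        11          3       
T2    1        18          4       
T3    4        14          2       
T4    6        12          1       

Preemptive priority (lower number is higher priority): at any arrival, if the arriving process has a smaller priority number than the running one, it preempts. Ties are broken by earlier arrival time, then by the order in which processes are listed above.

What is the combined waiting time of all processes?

Gantt: | T1 0-4 | T3 4-6 | T4 6-18 | T3 18-30 | T1 30-37 | T2 37-55 |
Completion: T1=37  T2=55  T3=30  T4=18
Turnaround (C−A): T1=37  T2=54  T3=26  T4=12
Waiting = turnaround − burst: T1=26, T2=36, T3=12, T4=0
Total waiting = 26 + 36 + 12 + 0 = 74

74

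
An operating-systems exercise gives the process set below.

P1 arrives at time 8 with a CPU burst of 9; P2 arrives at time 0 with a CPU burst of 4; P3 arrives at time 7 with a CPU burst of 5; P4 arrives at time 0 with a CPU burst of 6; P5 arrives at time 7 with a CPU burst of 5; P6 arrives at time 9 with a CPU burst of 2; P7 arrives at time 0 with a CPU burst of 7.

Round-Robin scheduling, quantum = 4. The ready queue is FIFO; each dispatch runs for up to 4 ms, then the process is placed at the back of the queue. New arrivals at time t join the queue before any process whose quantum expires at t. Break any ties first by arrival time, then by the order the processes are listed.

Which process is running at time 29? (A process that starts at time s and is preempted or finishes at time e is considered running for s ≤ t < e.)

Gantt: | P2 0-4 | P4 4-8 | P7 8-12 | P3 12-16 | P5 16-20 | P1 20-24 | P4 24-26 | P6 26-28 | P7 28-31 | P3 31-32 | P5 32-33 | P1 33-38 |
Completion: P1=38  P2=4  P3=32  P4=26  P5=33  P6=28  P7=31
Turnaround (C−A): P1=30  P2=4  P3=25  P4=26  P5=26  P6=19  P7=31

P7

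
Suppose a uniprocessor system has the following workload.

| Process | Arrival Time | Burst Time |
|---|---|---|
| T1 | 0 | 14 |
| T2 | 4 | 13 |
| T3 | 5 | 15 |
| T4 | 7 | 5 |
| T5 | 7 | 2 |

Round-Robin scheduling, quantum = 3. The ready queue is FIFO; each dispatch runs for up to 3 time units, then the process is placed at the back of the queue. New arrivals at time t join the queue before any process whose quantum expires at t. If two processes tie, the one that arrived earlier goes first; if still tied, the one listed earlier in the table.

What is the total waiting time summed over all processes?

Gantt: | T1 0-6 | T2 6-9 | T3 9-12 | T1 12-15 | T4 15-18 | T5 18-20 | T2 20-23 | T3 23-26 | T1 26-29 | T4 29-31 | T2 31-34 | T3 34-37 | T1 37-39 | T2 39-42 | T3 42-45 | T2 45-46 | T3 46-49 |
Completion: T1=39  T2=46  T3=49  T4=31  T5=20
Turnaround (C−A): T1=39  T2=42  T3=44  T4=24  T5=13
Waiting = turnaround − burst: T1=25, T2=29, T3=29, T4=19, T5=11
Total waiting = 25 + 29 + 29 + 19 + 11 = 113

113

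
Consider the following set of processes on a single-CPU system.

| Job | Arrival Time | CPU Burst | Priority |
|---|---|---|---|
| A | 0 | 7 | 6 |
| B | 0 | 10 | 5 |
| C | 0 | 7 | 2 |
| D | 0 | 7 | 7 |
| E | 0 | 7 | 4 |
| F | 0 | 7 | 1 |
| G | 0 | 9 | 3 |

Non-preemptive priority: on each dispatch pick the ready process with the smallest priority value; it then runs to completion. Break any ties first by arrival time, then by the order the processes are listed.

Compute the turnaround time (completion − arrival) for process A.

47

Timeline: | F 0-7 | C 7-14 | G 14-23 | E 23-30 | B 30-40 | A 40-47 | D 47-54 |
Completion: A=47  B=40  C=14  D=54  E=30  F=7  G=23
Turnaround (C−A): A=47  B=40  C=14  D=54  E=30  F=7  G=23
Turnaround(A) = completion − arrival = 47 − 0 = 47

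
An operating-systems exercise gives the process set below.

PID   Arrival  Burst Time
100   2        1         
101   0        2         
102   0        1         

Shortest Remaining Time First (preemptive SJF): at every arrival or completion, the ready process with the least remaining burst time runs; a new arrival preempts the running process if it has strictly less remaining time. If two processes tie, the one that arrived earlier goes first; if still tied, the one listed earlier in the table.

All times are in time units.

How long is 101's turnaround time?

Schedule: | 102 0-1 | 101 1-3 | 100 3-4 |
Completion: 100=4  101=3  102=1
Turnaround(101) = completion − arrival = 3 − 0 = 3

3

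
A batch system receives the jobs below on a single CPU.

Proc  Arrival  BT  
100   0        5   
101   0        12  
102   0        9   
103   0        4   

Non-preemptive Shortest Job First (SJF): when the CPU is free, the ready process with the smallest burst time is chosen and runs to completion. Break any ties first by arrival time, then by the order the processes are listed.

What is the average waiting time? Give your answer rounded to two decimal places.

Timeline: | 103 0-4 | 100 4-9 | 102 9-18 | 101 18-30 |
Completion: 100=9  101=30  102=18  103=4
Turnaround (C−A): 100=9  101=30  102=18  103=4
Waiting times: 100=4, 101=18, 102=9, 103=0
Average waiting = (4+18+9+0) / 4 = 31/4 = 7.75

7.75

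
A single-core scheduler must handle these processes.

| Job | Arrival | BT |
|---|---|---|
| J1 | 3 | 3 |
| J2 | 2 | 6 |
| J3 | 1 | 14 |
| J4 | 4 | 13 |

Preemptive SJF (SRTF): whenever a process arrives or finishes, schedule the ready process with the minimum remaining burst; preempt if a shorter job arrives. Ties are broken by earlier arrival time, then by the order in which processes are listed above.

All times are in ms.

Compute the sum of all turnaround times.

68

Timeline: | idle 0-1 | J3 1-2 | J2 2-3 | J1 3-6 | J2 6-11 | J3 11-24 | J4 24-37 |
Completion: J1=6  J2=11  J3=24  J4=37
Turnaround (C−A): J1=3  J2=9  J3=23  J4=33
Turnaround = completion − arrival: J1=3, J2=9, J3=23, J4=33
Total turnaround = 3 + 9 + 23 + 33 = 68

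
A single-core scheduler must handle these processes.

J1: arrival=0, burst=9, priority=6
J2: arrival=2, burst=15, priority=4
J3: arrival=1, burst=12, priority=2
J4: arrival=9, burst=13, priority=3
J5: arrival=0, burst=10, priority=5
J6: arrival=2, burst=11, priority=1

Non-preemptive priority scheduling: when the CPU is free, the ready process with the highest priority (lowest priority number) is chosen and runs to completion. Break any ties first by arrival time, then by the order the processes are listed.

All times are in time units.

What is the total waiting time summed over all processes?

157

Gantt: | J5 0-10 | J6 10-21 | J3 21-33 | J4 33-46 | J2 46-61 | J1 61-70 |
Completion: J1=70  J2=61  J3=33  J4=46  J5=10  J6=21
Turnaround (C−A): J1=70  J2=59  J3=32  J4=37  J5=10  J6=19
Waiting = turnaround − burst: J1=61, J2=44, J3=20, J4=24, J5=0, J6=8
Total waiting = 61 + 44 + 20 + 24 + 0 + 8 = 157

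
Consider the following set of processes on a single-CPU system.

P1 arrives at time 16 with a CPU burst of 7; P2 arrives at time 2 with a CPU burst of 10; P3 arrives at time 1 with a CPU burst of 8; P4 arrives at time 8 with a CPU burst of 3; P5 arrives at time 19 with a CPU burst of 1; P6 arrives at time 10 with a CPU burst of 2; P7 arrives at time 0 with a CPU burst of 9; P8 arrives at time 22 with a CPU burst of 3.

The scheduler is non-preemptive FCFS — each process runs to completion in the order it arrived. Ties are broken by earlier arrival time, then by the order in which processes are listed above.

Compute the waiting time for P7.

Timeline: | P7 0-9 | P3 9-17 | P2 17-27 | P4 27-30 | P6 30-32 | P1 32-39 | P5 39-40 | P8 40-43 |
Completion: P1=39  P2=27  P3=17  P4=30  P5=40  P6=32  P7=9  P8=43
Turnaround (C−A): P1=23  P2=25  P3=16  P4=22  P5=21  P6=22  P7=9  P8=21
Waiting(P7) = turnaround − burst = 9 − 9 = 0

0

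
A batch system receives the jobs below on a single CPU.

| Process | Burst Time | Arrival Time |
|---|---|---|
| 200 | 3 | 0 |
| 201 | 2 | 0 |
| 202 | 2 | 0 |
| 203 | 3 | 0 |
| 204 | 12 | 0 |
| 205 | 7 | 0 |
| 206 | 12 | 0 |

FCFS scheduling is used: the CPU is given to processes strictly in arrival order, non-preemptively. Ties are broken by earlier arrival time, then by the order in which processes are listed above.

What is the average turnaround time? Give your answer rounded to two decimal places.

Gantt: | 200 0-3 | 201 3-5 | 202 5-7 | 203 7-10 | 204 10-22 | 205 22-29 | 206 29-41 |
Completion: 200=3  201=5  202=7  203=10  204=22  205=29  206=41
Turnaround times: 200=3, 201=5, 202=7, 203=10, 204=22, 205=29, 206=41
Average turnaround = (3+5+7+10+22+29+41) / 7 = 117/7 = 16.71

16.71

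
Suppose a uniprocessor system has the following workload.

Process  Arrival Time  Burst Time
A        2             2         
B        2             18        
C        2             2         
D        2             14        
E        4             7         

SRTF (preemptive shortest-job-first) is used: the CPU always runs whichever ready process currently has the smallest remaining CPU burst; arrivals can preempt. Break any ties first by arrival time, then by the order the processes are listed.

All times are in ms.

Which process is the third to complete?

E

Gantt: | idle 0-2 | A 2-4 | C 4-6 | E 6-13 | D 13-27 | B 27-45 |
Completion: A=4  B=45  C=6  D=27  E=13
Turnaround (C−A): A=2  B=43  C=4  D=25  E=9
Finish order: A → C → E → D → B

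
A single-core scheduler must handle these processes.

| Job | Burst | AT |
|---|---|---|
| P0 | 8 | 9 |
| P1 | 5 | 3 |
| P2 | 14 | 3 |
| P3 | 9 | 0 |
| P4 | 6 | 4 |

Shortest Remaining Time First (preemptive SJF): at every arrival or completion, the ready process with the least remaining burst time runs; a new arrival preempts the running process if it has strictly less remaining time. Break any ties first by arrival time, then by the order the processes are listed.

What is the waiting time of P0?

11

Gantt: | P3 0-3 | P1 3-8 | P3 8-14 | P4 14-20 | P0 20-28 | P2 28-42 |
Completion: P0=28  P1=8  P2=42  P3=14  P4=20
Turnaround (C−A): P0=19  P1=5  P2=39  P3=14  P4=16
Waiting(P0) = turnaround − burst = 19 − 8 = 11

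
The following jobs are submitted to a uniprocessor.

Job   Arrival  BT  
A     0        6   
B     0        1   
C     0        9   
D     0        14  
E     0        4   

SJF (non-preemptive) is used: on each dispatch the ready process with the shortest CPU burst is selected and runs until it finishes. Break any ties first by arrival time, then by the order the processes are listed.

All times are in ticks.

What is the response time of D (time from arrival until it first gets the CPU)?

20

Gantt: | B 0-1 | E 1-5 | A 5-11 | C 11-20 | D 20-34 |
Completion: A=11  B=1  C=20  D=34  E=5
Turnaround (C−A): A=11  B=1  C=20  D=34  E=5
Response(D) = first start − arrival = 20 − 0 = 20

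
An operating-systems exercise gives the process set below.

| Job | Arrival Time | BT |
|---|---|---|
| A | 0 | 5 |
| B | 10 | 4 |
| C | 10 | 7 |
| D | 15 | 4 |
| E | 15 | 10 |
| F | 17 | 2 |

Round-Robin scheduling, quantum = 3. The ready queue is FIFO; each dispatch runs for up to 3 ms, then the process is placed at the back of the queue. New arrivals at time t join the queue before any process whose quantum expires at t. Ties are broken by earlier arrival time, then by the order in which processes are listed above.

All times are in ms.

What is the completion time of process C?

Timeline: | A 0-5 | idle 5-10 | B 10-13 | C 13-16 | B 16-17 | D 17-20 | E 20-23 | C 23-26 | F 26-28 | D 28-29 | E 29-32 | C 32-33 | E 33-37 |
Completion: A=5  B=17  C=33  D=29  E=37  F=28
Turnaround (C−A): A=5  B=7  C=23  D=14  E=22  F=11

33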